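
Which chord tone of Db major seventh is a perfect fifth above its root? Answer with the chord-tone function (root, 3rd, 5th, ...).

5th

Spelling the chord: Db-F-Ab-C.
The root is Db. A perfect fifth above Db is Ab.
Ab is the chord's 5th.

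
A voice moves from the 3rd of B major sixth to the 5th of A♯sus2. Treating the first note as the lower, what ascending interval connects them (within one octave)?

B major sixth has D♯ as its 3rd, and A♯sus2 has E♯ as its 5th.
Counting 2 letters and 2 half steps from D♯ gives a major second.

major 2nd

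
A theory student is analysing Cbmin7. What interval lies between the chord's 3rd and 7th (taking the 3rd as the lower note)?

perfect fifth

Cbm7 (Cb minor seventh): Cb Ebb Gb Bbb.
So we need the interval from Ebb up to Bbb.
Counting 5 letters and 7 half steps from Ebb gives a perfect fifth.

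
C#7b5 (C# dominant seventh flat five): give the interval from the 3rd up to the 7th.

C# dominant seventh flat five is spelled C# E# G B.
So we need the interval from E# up to B.
From E# to B: 6 semitones over a fifth = diminished.
That tritone between 3rd and 7th is what gives the dominant seventh its pull toward resolution.

diminished fifth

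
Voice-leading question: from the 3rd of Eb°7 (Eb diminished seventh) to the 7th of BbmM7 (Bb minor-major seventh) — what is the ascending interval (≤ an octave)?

A2

The 3rd of Eb°7 (Eb diminished seventh) is Gb; the 7th of BbmM7 (Bb minor-major seventh) is A.
Gb up to A is 3 semitones, a half step wider than a major second, so the interval is augmented.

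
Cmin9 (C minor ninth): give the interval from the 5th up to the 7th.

minor third

Spelling the chord: C Eb G Bb D.
The 5th is G and the 7th is Bb.
G up to Bb is 3 semitones, a half step narrower than a major third, so the interval is minor.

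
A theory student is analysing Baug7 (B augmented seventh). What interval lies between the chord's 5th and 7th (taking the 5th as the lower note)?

B7#5 is spelled B–D♯–F𝄪–A.
5th = F𝄪; 7th = A.
3 letter names make it a third; at 2 semitones (a whole step narrower than major) the quality is diminished.

diminished third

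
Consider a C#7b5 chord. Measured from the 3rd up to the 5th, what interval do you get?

diminished 3rd

Spelling the chord: C# E# G B.
The 3rd is E# and the 5th is G.
3 letter names make it a third; at 2 semitones (a whole step narrower than major) the quality is diminished.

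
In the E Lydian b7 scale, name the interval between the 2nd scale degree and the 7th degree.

The scale runs E F♯ G♯ A♯ B C♯ D.
So we need the interval from F♯ up to D.
F♯ up to D is 8 semitones, a half step narrower than a major sixth, so the interval is minor.

minor sixth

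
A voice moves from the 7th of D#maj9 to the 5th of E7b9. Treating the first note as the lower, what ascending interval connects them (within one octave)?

D#maj9 has C## as its 7th, and E7b9 has B as its 5th.
7 letter names make it a seventh; at 9 semitones (a whole step narrower than major) the quality is diminished.

d7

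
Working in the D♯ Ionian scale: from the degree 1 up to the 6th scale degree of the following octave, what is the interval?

Spelling the D♯ Ionian scale: D♯ E♯ F𝄪 G♯ A♯ B♯ C𝄪.
That puts D♯ below B♯.
D♯ up to B♯ spans 13 letter names and 21 semitones — a major thirteenth.

major thirteenth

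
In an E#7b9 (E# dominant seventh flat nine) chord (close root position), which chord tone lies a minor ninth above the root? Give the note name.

F#

E#7b9 is spelled E#, G##, B#, D#, F#.
The root is E#. A minor ninth above E# is F#.
F# is the chord's 9th.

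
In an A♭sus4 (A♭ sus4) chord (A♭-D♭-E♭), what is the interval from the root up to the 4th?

Root = A♭; 4th = D♭.
From A♭ to D♭ is 5 semitones, exactly the perfect fourth.

perfect fourth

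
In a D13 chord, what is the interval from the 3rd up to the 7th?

diminished 5th

The chord tones of D dominant thirteenth are D, F♯, A, C, E, B.
So we need the interval from F♯ up to C.
5 letter names make it a fifth; at 6 semitones (a half step narrower than perfect) the quality is diminished.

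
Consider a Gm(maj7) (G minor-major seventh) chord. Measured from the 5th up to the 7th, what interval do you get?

major third

GmM7 (G minor-major seventh): G, Bb, D, F#.
5th = D; 7th = F#.
From D to F# is 4 semitones, exactly the major third.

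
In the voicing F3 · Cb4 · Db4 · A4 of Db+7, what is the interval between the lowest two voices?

diminished 5th

Those voices are F3 and Cb4.
F up to Cb is 6 semitones, a half step narrower than a perfect fifth, so the interval is diminished.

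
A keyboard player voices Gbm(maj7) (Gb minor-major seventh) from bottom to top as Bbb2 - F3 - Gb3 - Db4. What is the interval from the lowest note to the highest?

major tenth

The outer voices are Bbb2 and Db4.
From Bbb to Db is 16 semitones, exactly the major tenth.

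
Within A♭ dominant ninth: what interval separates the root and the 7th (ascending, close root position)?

minor seventh

A♭9 (A♭ dominant ninth) is spelled A♭–C–E♭–G♭–B♭.
Root = A♭; 7th = G♭.
From A♭ to G♭: 10 semitones over a seventh = minor.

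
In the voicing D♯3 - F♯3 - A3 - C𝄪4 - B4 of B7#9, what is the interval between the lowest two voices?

minor third

Those voices are D♯3 and F♯3.
3 letter names make it a third; at 3 semitones (a half step narrower than major) the quality is minor.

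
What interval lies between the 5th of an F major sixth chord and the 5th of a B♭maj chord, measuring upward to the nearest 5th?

perfect 4th

The 5th of F major sixth is C; the 5th of B♭maj is F.
From C to F is 5 semitones, exactly the perfect fourth.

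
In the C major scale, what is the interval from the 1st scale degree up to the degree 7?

major seventh

The scale runs C D E F G A B.
1st scale degree = C; 7th degree = B.
C up to B spans 7 letter names and 11 semitones — a major seventh.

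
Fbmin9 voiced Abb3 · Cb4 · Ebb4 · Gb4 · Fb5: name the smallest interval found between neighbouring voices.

Adjacent intervals: Abb3→Cb4 = major third; Cb4→Ebb4 = minor third; Ebb4→Gb4 = major third; Gb4→Fb5 = minor seventh.
The smallest is Cb4 to Ebb4, a minor third (3 semitones).

minor third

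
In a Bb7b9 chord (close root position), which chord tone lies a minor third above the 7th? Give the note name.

Cb

Bb7b9 (Bb dominant seventh flat nine): Bb, D, F, Ab, Cb.
The 7th is Ab. A minor third above Ab is Cb.
Cb is the chord's 9th.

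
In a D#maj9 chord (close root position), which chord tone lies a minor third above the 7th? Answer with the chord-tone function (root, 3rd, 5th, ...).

D#maj9 is spelled D#-F##-A#-C##-E#.
The 7th is C##. A minor third above C## is E#.
E# is the chord's 9th.

9th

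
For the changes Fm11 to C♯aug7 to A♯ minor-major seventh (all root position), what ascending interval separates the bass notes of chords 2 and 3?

major sixth

The roots are C♯ and A♯.
C♯ up to A♯ spans 6 letter names and 9 semitones — a major sixth.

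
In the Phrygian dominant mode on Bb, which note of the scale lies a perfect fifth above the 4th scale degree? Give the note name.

Bb

The scale is Bb Cb D Eb F Gb Ab.
The 4th scale degree is Eb; a perfect fifth above that is Bb — scale degree 1.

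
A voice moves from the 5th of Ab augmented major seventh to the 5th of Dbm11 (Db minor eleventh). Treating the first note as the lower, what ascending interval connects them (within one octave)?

diminished fourth

Ab augmented major seventh has E as its 5th, and Dbm11 (Db minor eleventh) has Ab as its 5th.
From E to Ab: 4 semitones over a fourth = diminished.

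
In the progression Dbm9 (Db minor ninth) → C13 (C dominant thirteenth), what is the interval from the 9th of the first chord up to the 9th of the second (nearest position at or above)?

major seventh

The 9th of Dbm9 (Db minor ninth) is Eb; the 9th of C13 (C dominant thirteenth) is D.
From Eb to D is 11 semitones, exactly the major seventh.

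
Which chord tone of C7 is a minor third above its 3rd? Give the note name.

Spelling the chord: C E G B♭.
The 3rd is E. A minor third above E is G.
G is the chord's 5th.

G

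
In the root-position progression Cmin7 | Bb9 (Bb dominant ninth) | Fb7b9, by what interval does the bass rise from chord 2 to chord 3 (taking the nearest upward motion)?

diminished 5th

The roots are Bb and Fb.
5 letter names make it a fifth; at 6 semitones (a half step narrower than perfect) the quality is diminished.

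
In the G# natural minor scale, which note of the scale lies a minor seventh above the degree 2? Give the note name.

The scale is G# A# B C# D# E F#.
The degree 2 is A#; a minor seventh above that is G# — scale degree 1.

G#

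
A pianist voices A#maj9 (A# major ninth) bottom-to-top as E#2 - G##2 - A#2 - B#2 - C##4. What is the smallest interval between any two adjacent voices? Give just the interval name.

Adjacent intervals: E#2→G##2 = major third; G##2→A#2 = minor second; A#2→B#2 = major second; B#2→C##4 = major ninth.
The smallest is G##2 to A#2, a minor second (1 semitone).

m2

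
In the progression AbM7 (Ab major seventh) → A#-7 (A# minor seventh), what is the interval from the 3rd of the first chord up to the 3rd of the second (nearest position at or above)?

AbM7 (Ab major seventh) has C as its 3rd, and A#-7 (A# minor seventh) has C# as its 3rd.
From C to C#: 1 semitone over a unison = augmented.

augmented unison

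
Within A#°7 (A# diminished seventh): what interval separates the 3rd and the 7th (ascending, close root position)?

diminished 5th

The chord tones of A#dim7 (A# diminished seventh) are A#, C#, E, G.
So we need the interval from C# up to G.
C# up to G is 6 semitones, a half step narrower than a perfect fifth, so the interval is diminished.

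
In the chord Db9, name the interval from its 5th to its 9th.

perfect 5th

The chord tones of Db9 are Db–F–Ab–Cb–Eb.
The 5th is Ab and the 9th is Eb.
Counting 5 letters and 7 half steps from Ab gives a perfect fifth.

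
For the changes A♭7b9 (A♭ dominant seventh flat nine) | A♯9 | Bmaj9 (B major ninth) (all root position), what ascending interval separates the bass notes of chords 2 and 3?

minor second

The roots are A♯ and B.
From A♯ to B: 1 semitone over a second = minor.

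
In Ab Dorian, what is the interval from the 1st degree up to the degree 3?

The scale runs Ab Bb Cb Db Eb F Gb.
1st degree = Ab; 3rd scale degree = Cb.
3 letter names make it a third; at 3 semitones (a half step narrower than major) the quality is minor.

minor third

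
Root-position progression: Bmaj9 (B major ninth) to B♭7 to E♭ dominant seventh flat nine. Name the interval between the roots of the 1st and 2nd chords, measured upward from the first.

The roots are B and B♭.
B up to B♭ is 11 semitones, a half step narrower than a perfect octave, so the interval is diminished.

diminished octave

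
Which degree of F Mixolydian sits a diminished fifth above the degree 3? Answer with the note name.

Eb

The scale is F G A B♭ C D E♭.
The degree 3 is A; a diminished fifth above that is E♭ — scale degree 7.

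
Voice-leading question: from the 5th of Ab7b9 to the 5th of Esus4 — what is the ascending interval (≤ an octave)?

A5

The 5th of Ab7b9 is Eb; the 5th of Esus4 is B.
Eb up to B is 8 semitones, a half step wider than a perfect fifth, so the interval is augmented.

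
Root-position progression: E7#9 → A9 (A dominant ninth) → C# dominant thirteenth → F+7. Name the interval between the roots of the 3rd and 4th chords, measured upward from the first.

diminished 4th

The roots are C# and F.
4 letter names make it a fourth; at 4 semitones (a half step narrower than perfect) the quality is diminished.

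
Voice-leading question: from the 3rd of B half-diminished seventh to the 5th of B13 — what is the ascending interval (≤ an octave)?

The 3rd of B half-diminished seventh is D; the 5th of B13 is F♯.
Counting 3 letters and 4 half steps from D gives a major third.

major third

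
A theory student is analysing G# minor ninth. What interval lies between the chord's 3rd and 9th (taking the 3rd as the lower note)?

major 7th

The chord tones of G#m9 (G# minor ninth) are G#–B–D#–F#–A#.
That puts B below A#.
Counting 7 letters and 11 half steps from B gives a major seventh.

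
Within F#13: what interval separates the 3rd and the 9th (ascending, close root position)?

F#13: F# A# C# E G# D#.
The 3rd is A# and the 9th is G#.
A# up to G# is 10 semitones, a half step narrower than a major seventh, so the interval is minor.

minor 7th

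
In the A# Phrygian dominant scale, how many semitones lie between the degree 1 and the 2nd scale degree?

The scale is A# B C## D# E# F# G#.
A# up to B is a minor second — 1 semitone.

1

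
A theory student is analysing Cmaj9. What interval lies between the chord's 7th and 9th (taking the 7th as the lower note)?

m3

Spelling the chord: C-E-G-B-D.
The 7th is B and the 9th is D.
From B to D: 3 semitones over a third = minor.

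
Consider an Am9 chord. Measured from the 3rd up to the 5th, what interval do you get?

M3

The chord tones of Am9 are A C E G B.
So we need the interval from C up to E.
From C to E is 4 semitones, exactly the major third.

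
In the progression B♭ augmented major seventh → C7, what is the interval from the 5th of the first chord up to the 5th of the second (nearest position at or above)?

m2

B♭ augmented major seventh has F♯ as its 5th, and C7 has G as its 5th.
2 letter names make it a second; at 1 semitone (a half step narrower than major) the quality is minor.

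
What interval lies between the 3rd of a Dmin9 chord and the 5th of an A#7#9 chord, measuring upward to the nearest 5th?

The 3rd of Dmin9 is F; the 5th of A#7#9 is E#.
F up to E# is 12 semitones, a half step wider than a major seventh, so the interval is augmented.

A7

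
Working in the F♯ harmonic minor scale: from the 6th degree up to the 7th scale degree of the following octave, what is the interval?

Spelling the F♯ harmonic minor scale: F♯ G♯ A B C♯ D E♯.
So we need the interval from D up to E♯.
9 letter names make it a ninth; at 15 semitones (a half step wider than major) the quality is augmented.

augmented ninth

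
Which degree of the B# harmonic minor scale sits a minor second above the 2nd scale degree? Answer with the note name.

The scale is B# C## D# E# F## G# A##.
The 2nd scale degree is C##; a minor second above that is D# — scale degree 3.

D#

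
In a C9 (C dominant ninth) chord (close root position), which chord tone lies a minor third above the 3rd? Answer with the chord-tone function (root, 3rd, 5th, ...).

5th

C9 (C dominant ninth) is spelled C, E, G, Bb, D.
The 3rd is E. A minor third above E is G.
G is the chord's 5th.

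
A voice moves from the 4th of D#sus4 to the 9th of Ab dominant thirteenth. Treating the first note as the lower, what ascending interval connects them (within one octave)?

D#sus4 has G# as its 4th, and Ab dominant thirteenth has Bb as its 9th.
3 letter names make it a third; at 2 semitones (a whole step narrower than major) the quality is diminished.

diminished third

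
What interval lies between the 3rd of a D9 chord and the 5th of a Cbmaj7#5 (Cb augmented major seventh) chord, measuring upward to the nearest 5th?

The 3rd of D9 is F#; the 5th of Cbmaj7#5 (Cb augmented major seventh) is G.
From F# to G: 1 semitone over a second = minor.

m2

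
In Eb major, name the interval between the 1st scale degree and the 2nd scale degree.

major 2nd

Eb major: Eb F G Ab Bb C D.
That puts Eb below F.
Eb up to F spans 2 letter names and 2 semitones — a major second.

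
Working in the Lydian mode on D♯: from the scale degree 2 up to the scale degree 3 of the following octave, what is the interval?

M9

Spelling the Lydian mode on D♯: D♯ E♯ F𝄪 G𝄪 A♯ B♯ C𝄪.
The scale degree 2 is E♯ and the degree 3 (up an octave) is F𝄪.
E♯ up to F𝄪 spans 9 letter names and 14 semitones — a major ninth.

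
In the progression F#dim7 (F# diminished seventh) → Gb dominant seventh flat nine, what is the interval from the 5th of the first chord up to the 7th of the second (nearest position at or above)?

diminished fourth

F#dim7 (F# diminished seventh) has C as its 5th, and Gb dominant seventh flat nine has Fb as its 7th.
From C to Fb: 4 semitones over a fourth = diminished.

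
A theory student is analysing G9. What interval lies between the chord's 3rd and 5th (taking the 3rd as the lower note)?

G9: G B D F A.
3rd = B; 5th = D.
B up to D is 3 semitones, a half step narrower than a major third, so the interval is minor.

m3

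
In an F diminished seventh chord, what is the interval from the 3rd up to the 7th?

The chord tones of F°7 (F diminished seventh) are F, Ab, Cb, Ebb.
3rd = Ab; 7th = Ebb.
5 letter names make it a fifth; at 6 semitones (a half step narrower than perfect) the quality is diminished.

diminished 5th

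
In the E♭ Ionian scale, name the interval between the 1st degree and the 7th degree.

M7

Spelling the E♭ Ionian scale: E♭ F G A♭ B♭ C D.
The 1st degree is E♭ and the 7th scale degree is D.
From E♭ to D is 11 semitones, exactly the major seventh.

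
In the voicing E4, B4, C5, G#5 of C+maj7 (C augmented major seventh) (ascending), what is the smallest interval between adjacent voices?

m2

Adjacent intervals: E4→B4 = perfect fifth; B4→C5 = minor second; C5→G#5 = augmented fifth.
The smallest is B4 to C5, a minor second (1 semitone).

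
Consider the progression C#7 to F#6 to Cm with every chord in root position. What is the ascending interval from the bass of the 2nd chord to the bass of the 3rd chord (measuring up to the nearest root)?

The roots are F# and C.
F# up to C is 6 semitones, a half step narrower than a perfect fifth, so the interval is diminished.

diminished 5th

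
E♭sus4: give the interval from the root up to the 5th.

E♭ sus4: E♭ A♭ B♭.
Root = E♭; 5th = B♭.
E♭ up to B♭ spans 5 letter names and 7 semitones — a perfect fifth.

perfect fifth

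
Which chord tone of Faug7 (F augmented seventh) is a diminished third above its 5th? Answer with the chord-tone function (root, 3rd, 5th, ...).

Spelling the chord: F, A, C♯, E♭.
The 5th is C♯. A diminished third above C♯ is E♭.
E♭ is the chord's 7th.

7th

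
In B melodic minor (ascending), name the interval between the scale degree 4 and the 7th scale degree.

Spelling B melodic minor (ascending): B C# D E F# G# A#.
So we need the interval from E up to A#.
From E to A#: 6 semitones over a fourth = augmented.

augmented fourth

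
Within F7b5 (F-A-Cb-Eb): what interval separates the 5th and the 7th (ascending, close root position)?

The 5th is Cb and the 7th is Eb.
Cb up to Eb spans 3 letter names and 4 semitones — a major third.

M3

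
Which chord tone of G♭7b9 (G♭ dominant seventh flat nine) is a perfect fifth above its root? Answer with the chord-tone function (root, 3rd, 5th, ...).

G♭7b9 is spelled G♭-B♭-D♭-F♭-A𝄫.
The root is G♭. A perfect fifth above G♭ is D♭.
D♭ is the chord's 5th.

5th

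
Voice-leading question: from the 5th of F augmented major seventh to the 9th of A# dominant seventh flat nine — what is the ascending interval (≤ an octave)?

minor seventh

The 5th of F augmented major seventh is C#; the 9th of A# dominant seventh flat nine is B.
From C# to B: 10 semitones over a seventh = minor.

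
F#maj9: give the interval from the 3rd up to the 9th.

minor seventh

Spelling the chord: F#, A#, C#, E#, G#.
3rd = A#; 9th = G#.
7 letter names make it a seventh; at 10 semitones (a half step narrower than major) the quality is minor.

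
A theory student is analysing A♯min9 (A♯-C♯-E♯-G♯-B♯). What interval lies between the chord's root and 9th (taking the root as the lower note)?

That puts A♯ below B♯.
From A♯ to B♯ is 14 semitones, exactly the major ninth.

major ninth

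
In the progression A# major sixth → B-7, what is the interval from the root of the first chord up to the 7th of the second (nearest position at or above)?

diminished octave

The root of A# major sixth is A#; the 7th of B-7 is A.
8 letter names make it an octave; at 11 semitones (a half step narrower than perfect) the quality is diminished.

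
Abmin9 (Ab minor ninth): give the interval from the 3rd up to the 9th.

major seventh

The chord tones of Abm9 are Ab-Cb-Eb-Gb-Bb.
That puts Cb below Bb.
From Cb to Bb is 11 semitones, exactly the major seventh.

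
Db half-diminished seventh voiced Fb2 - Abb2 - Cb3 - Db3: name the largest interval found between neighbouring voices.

major third

Adjacent intervals: Fb2→Abb2 = minor third; Abb2→Cb3 = major third; Cb3→Db3 = major second.
The largest is Abb2 to Cb3, a major third (4 semitones).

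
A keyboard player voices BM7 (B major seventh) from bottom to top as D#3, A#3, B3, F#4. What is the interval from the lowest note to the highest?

minor tenth

The outer voices are D#3 and F#4.
From D# to F#: 15 semitones over a tenth = minor.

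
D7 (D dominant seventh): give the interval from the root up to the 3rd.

Spelling the chord: D, F#, A, C.
Root = D; 3rd = F#.
From D to F# is 4 semitones, exactly the major third.

major third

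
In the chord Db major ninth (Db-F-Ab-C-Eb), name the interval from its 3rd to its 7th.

P5

So we need the interval from F up to C.
Counting 5 letters and 7 half steps from F gives a perfect fifth.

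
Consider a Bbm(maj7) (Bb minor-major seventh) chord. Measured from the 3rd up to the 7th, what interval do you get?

Spelling the chord: Bb-Db-F-A.
3rd = Db; 7th = A.
From Db to A: 8 semitones over a fifth = augmented.

A5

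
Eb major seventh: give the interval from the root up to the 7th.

The chord tones of EbM7 (Eb major seventh) are Eb–G–Bb–D.
Root = Eb; 7th = D.
From Eb to D is 11 semitones, exactly the major seventh.

major seventh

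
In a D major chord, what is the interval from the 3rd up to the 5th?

minor third

The chord tones of D (D major) are D-F#-A.
The 3rd is F# and the 5th is A.
F# up to A is 3 semitones, a half step narrower than a major third, so the interval is minor.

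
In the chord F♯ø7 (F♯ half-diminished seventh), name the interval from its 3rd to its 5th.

minor 3rd

F♯ø7: F♯–A–C–E.
That puts A below C.
A up to C is 3 semitones, a half step narrower than a major third, so the interval is minor.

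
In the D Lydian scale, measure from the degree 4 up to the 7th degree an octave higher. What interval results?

Spelling the D Lydian scale: D E F♯ G♯ A B C♯.
The degree 4 is G♯ and the 7th degree (up an octave) is C♯.
G♯ up to C♯ spans 11 letter names and 17 semitones — a perfect eleventh.

perfect eleventh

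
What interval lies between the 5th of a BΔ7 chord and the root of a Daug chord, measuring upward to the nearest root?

BΔ7 has F♯ as its 5th, and Daug has D as its root.
6 letter names make it a sixth; at 8 semitones (a half step narrower than major) the quality is minor.

minor sixth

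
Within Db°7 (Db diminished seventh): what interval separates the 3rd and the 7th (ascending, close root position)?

Db°7 is spelled Db-Fb-Abb-Cbb.
The 3rd is Fb and the 7th is Cbb.
From Fb to Cbb: 6 semitones over a fifth = diminished.

d5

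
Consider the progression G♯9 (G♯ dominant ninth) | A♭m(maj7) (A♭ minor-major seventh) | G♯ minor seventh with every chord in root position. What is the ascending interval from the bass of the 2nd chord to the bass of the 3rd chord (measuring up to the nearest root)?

A7

The roots are A♭ and G♯.
A♭ up to G♯ is 12 semitones, a half step wider than a major seventh, so the interval is augmented.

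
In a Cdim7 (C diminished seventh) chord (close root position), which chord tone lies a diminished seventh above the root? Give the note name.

Bbb

Spelling the chord: C, Eb, Gb, Bbb.
The root is C. A diminished seventh above C is Bbb.
Bbb is the chord's 7th.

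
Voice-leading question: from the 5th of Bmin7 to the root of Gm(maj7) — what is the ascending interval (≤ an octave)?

minor 2nd

The 5th of Bmin7 is F#; the root of Gm(maj7) is G.
2 letter names make it a second; at 1 semitone (a half step narrower than major) the quality is minor.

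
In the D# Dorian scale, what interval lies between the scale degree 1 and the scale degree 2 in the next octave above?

The scale runs D# E# F# G# A# B# C#.
Scale degree 1 = D#; 2nd degree (up an octave) = E#.
From D# to E# is 14 semitones, exactly the major ninth.

major ninth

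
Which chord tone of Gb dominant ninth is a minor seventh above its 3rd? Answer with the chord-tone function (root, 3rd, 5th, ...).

9th

Gb9 (Gb dominant ninth) is spelled Gb, Bb, Db, Fb, Ab.
The 3rd is Bb. A minor seventh above Bb is Ab.
Ab is the chord's 9th.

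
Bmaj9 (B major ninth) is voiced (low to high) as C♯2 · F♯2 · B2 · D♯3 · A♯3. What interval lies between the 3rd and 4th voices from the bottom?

M3

Those voices are B2 and D♯3.
Counting 3 letters and 4 half steps from B gives a major third.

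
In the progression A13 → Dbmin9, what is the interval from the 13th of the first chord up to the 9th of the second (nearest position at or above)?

The 13th of A13 is F#; the 9th of Dbmin9 is Eb.
7 letter names make it a seventh; at 9 semitones (a whole step narrower than major) the quality is diminished.

diminished seventh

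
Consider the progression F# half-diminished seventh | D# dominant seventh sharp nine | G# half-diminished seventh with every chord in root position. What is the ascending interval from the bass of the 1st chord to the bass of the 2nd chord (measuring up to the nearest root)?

The roots are F# and D#.
From F# to D# is 9 semitones, exactly the major sixth.

major 6th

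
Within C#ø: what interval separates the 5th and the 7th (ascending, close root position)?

M3

The chord tones of C# half-diminished seventh are C# E G B.
5th = G; 7th = B.
Counting 3 letters and 4 half steps from G gives a major third.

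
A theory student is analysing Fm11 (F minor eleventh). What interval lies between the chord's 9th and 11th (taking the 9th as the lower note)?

minor 3rd

The chord tones of F minor eleventh are F, A♭, C, E♭, G, B♭.
The 9th is G and the 11th is B♭.
3 letter names make it a third; at 3 semitones (a half step narrower than major) the quality is minor.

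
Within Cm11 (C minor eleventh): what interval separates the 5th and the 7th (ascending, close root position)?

C minor eleventh: C–Eb–G–Bb–D–F.
5th = G; 7th = Bb.
3 letter names make it a third; at 3 semitones (a half step narrower than major) the quality is minor.

minor third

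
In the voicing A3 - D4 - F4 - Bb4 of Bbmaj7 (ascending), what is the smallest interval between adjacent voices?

minor third

Adjacent intervals: A3→D4 = perfect fourth; D4→F4 = minor third; F4→Bb4 = perfect fourth.
The smallest is D4 to F4, a minor third (3 semitones).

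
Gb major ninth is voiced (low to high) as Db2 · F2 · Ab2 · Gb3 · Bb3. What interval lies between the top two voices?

M3

Those voices are Gb3 and Bb3.
From Gb to Bb is 4 semitones, exactly the major third.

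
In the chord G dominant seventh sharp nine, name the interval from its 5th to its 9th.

augmented 5th

Spelling the chord: G, B, D, F, A#.
So we need the interval from D up to A#.
D up to A# is 8 semitones, a half step wider than a perfect fifth, so the interval is augmented.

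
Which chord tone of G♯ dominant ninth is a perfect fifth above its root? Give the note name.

G♯9 (G♯ dominant ninth) is spelled G♯, B♯, D♯, F♯, A♯.
The root is G♯. A perfect fifth above G♯ is D♯.
D♯ is the chord's 5th.

D#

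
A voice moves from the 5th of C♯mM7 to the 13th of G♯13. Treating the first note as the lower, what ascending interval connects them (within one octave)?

The 5th of C♯mM7 is G♯; the 13th of G♯13 is E♯.
From G♯ to E♯ is 9 semitones, exactly the major sixth.

major sixth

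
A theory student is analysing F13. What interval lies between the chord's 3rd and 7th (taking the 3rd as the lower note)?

diminished fifth

F13: F–A–C–E♭–G–D.
3rd = A; 7th = E♭.
A up to E♭ is 6 semitones, a half step narrower than a perfect fifth, so the interval is diminished.
This 3–7 tritone is the characteristic tension at the heart of the dominant sound.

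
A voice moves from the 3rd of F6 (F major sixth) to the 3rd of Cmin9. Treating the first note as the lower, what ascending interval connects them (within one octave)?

diminished 5th

F6 (F major sixth) has A as its 3rd, and Cmin9 has Eb as its 3rd.
A up to Eb is 6 semitones, a half step narrower than a perfect fifth, so the interval is diminished.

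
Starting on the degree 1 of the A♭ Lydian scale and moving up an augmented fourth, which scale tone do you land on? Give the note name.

D

The scale is A♭ B♭ C D E♭ F G.
The degree 1 is A♭; an augmented fourth above that is D — scale degree 4.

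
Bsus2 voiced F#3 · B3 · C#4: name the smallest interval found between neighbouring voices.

Adjacent intervals: F#3→B3 = perfect fourth; B3→C#4 = major second.
The smallest is B3 to C#4, a major second (2 semitones).

M2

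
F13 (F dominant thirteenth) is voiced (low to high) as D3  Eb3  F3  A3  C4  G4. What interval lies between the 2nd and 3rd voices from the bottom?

Those voices are Eb3 and F3.
Eb up to F spans 2 letter names and 2 semitones — a major second.

major 2nd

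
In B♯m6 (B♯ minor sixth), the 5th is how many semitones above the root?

The chord tones of B♯m6 are B♯–D♯–F𝄪–G𝄪.
B♯ to F𝄪 is a perfect fifth: 7 semitones.

7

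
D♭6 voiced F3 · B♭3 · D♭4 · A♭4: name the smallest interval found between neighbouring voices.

minor third

Adjacent intervals: F3→B♭3 = perfect fourth; B♭3→D♭4 = minor third; D♭4→A♭4 = perfect fifth.
The smallest is B♭3 to D♭4, a minor third (3 semitones).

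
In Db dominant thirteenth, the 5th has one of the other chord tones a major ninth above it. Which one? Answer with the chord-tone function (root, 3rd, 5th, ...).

13th

The chord tones of Db13 are Db–F–Ab–Cb–Eb–Bb.
The 5th is Ab. A major ninth above Ab is Bb.
Bb is the chord's 13th.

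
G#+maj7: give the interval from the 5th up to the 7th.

m3

G#+maj7: G# B# D## F##.
That puts D## below F##.
From D## to F##: 3 semitones over a third = minor.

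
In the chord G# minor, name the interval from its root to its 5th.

G# minor is spelled G#–B–D#.
So we need the interval from G# up to D#.
From G# to D# is 7 semitones, exactly the perfect fifth.

perfect fifth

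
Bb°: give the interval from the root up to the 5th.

diminished fifth

Bbdim is spelled Bb, Db, Fb.
The root is Bb and the 5th is Fb.
Bb up to Fb is 6 semitones, a half step narrower than a perfect fifth, so the interval is diminished.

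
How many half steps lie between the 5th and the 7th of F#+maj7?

F#maj7#5: F#, A#, C##, E#.
C## to E# is a minor third: 3 semitones.

3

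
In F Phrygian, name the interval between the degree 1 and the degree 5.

perfect fifth

The scale runs F Gb Ab Bb C Db Eb.
So we need the interval from F up to C.
F up to C spans 5 letter names and 7 semitones — a perfect fifth.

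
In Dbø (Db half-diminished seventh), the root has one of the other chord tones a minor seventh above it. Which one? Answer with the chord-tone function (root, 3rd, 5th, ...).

7th

The chord tones of Dbø (Db half-diminished seventh) are Db Fb Abb Cb.
The root is Db. A minor seventh above Db is Cb.
Cb is the chord's 7th.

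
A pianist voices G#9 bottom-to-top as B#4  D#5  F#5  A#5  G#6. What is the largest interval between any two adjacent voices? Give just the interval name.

minor seventh

Adjacent intervals: B#4→D#5 = minor third; D#5→F#5 = minor third; F#5→A#5 = major third; A#5→G#6 = minor seventh.
The largest is A#5 to G#6, a minor seventh (10 semitones).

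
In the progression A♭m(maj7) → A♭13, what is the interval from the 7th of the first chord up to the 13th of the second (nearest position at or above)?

minor seventh

A♭m(maj7) has G as its 7th, and A♭13 has F as its 13th.
7 letter names make it a seventh; at 10 semitones (a half step narrower than major) the quality is minor.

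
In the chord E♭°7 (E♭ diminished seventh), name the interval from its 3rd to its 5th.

Spelling the chord: E♭–G♭–B𝄫–D𝄫.
That puts G♭ below B𝄫.
3 letter names make it a third; at 3 semitones (a half step narrower than major) the quality is minor.

m3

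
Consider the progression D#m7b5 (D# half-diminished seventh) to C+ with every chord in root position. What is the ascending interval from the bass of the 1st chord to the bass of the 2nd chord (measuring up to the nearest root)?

diminished 7th

The roots are D# and C.
7 letter names make it a seventh; at 9 semitones (a whole step narrower than major) the quality is diminished.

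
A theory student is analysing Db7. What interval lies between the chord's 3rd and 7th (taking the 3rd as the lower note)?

Spelling the chord: Db, F, Ab, Cb.
That puts F below Cb.
F up to Cb is 6 semitones, a half step narrower than a perfect fifth, so the interval is diminished.
That tritone between 3rd and 7th is what gives the dominant seventh its pull toward resolution.

diminished 5th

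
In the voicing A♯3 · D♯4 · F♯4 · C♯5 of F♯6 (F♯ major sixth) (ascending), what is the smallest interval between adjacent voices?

Adjacent intervals: A♯3→D♯4 = perfect fourth; D♯4→F♯4 = minor third; F♯4→C♯5 = perfect fifth.
The smallest is D♯4 to F♯4, a minor third (3 semitones).

minor third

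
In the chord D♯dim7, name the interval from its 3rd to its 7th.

The chord tones of D♯°7 are D♯, F♯, A, C.
3rd = F♯; 7th = C.
From F♯ to C: 6 semitones over a fifth = diminished.

d5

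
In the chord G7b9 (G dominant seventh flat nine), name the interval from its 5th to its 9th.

diminished 5th

G7b9 (G dominant seventh flat nine) is spelled G–B–D–F–Ab.
5th = D; 9th = Ab.
From D to Ab: 6 semitones over a fifth = diminished.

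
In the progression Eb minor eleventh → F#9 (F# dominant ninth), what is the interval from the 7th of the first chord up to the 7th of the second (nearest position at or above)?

augmented second

The 7th of Eb minor eleventh is Db; the 7th of F#9 (F# dominant ninth) is E.
2 letter names make it a second; at 3 semitones (a half step wider than major) the quality is augmented.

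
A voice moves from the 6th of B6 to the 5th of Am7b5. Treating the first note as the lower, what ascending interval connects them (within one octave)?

diminished sixth

The 6th of B6 is G#; the 5th of Am7b5 is Eb.
G# up to Eb is 7 semitones, a whole step narrower than a major sixth, so the interval is diminished.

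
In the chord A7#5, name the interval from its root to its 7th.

Spelling the chord: A C# E# G.
So we need the interval from A up to G.
From A to G: 10 semitones over a seventh = minor.

m7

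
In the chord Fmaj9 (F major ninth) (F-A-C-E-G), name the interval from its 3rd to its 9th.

That puts A below G.
A up to G is 10 semitones, a half step narrower than a major seventh, so the interval is minor.

m7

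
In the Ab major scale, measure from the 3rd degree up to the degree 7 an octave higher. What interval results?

The scale runs Ab Bb C Db Eb F G.
So we need the interval from C up to G.
Counting 12 letters and 19 half steps from C gives a perfect twelfth.

perfect 12th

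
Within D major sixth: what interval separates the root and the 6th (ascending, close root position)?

major sixth

D6 (D major sixth): D, F#, A, B.
So we need the interval from D up to B.
D up to B spans 6 letter names and 9 semitones — a major sixth.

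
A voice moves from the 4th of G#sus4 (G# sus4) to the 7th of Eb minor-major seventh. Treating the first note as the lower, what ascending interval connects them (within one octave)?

minor second

The 4th of G#sus4 (G# sus4) is C#; the 7th of Eb minor-major seventh is D.
2 letter names make it a second; at 1 semitone (a half step narrower than major) the quality is minor.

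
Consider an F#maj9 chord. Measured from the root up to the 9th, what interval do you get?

The chord tones of F#maj9 (F# major ninth) are F#-A#-C#-E#-G#.
So we need the interval from F# up to G#.
From F# to G# is 14 semitones, exactly the major ninth.

major ninth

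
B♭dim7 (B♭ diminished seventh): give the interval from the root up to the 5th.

B♭ diminished seventh: B♭, D♭, F♭, A𝄫.
The root is B♭ and the 5th is F♭.
B♭ up to F♭ is 6 semitones, a half step narrower than a perfect fifth, so the interval is diminished.

d5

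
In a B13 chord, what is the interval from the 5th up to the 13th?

major 9th

The chord tones of B dominant thirteenth are B, D#, F#, A, C#, G#.
The 5th is F# and the 13th is G#.
Counting 9 letters and 14 half steps from F# gives a major ninth.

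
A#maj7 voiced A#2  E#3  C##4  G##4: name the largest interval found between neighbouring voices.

major sixth

Adjacent intervals: A#2→E#3 = perfect fifth; E#3→C##4 = major sixth; C##4→G##4 = perfect fifth.
The largest is E#3 to C##4, a major sixth (9 semitones).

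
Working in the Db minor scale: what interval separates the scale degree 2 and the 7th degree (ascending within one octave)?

m6

Spelling the Db minor scale: Db Eb Fb Gb Ab Bbb Cb.
The scale degree 2 is Eb and the 7th degree is Cb.
From Eb to Cb: 8 semitones over a sixth = minor.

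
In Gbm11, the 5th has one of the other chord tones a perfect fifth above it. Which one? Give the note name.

The chord tones of Gbm11 are Gb-Bbb-Db-Fb-Ab-Cb.
The 5th is Db. A perfect fifth above Db is Ab.
Ab is the chord's 9th.

Ab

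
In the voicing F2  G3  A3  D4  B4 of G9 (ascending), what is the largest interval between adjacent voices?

major ninth

Adjacent intervals: F2→G3 = major ninth; G3→A3 = major second; A3→D4 = perfect fourth; D4→B4 = major sixth.
The largest is F2 to G3, a major ninth (14 semitones).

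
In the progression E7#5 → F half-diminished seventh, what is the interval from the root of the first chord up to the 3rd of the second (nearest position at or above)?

diminished fourth

The root of E7#5 is E; the 3rd of F half-diminished seventh is A♭.
From E to A♭: 4 semitones over a fourth = diminished.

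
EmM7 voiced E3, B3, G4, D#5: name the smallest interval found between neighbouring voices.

perfect 5th

Adjacent intervals: E3→B3 = perfect fifth; B3→G4 = minor sixth; G4→D#5 = augmented fifth.
The smallest is E3 to B3, a perfect fifth (7 semitones).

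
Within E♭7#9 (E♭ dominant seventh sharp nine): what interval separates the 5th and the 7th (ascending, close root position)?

minor third

E♭7#9 (E♭ dominant seventh sharp nine): E♭-G-B♭-D♭-F♯.
So we need the interval from B♭ up to D♭.
From B♭ to D♭: 3 semitones over a third = minor.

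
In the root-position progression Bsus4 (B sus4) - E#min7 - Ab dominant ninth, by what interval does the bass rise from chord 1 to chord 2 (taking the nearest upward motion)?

augmented fourth

The roots are B and E#.
4 letter names make it a fourth; at 6 semitones (a half step wider than perfect) the quality is augmented.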